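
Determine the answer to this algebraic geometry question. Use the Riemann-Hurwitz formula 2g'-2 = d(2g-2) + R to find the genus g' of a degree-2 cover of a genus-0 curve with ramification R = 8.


Riemann-Hurwitz formula: 2g' - 2 = d(2g - 2) + R
Given: d = 2, g = 0, R = 8
2g' - 2 = 2*(2*0 - 2) + 8
2g' - 2 = 2*(-2) + 8
2g' - 2 = -4 + 8 = 4
2g' = 6
g' = 3

3


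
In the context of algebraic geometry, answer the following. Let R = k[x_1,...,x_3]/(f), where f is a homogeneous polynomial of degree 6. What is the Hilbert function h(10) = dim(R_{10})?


For R = k[x_1,...,x_n]/(f) with f homogeneous of degree e:
The Hilbert series is (1 - t^e)/(1 - t)^n.
So h(d) = C(d+n-1, n-1) - C(d-e+n-1, n-1) for d >= e.
With n=3, e=6, d=10:
C(10+3-1, 3-1) = C(12, 2) = 66
C(10-6+3-1, 3-1) = C(6, 2) = 15
h(10) = 66 - 15 = 51

51


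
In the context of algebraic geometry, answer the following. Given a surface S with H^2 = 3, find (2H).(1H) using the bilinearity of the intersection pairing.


Using bilinearity of the intersection pairing on a surface S:
(aH).(bH) = ab * (H.H)
We have H^2 = 3.
D.E = (2H).(1H) = 2*1*3
= 2*3
= 6

6


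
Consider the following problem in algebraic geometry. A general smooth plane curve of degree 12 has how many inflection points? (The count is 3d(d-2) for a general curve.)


For a general smooth plane curve C of degree d, the inflection points are
the intersection of C with its Hessian curve, which has degree 3(d-2).
By Bezout, the total intersection number is d * 3(d-2) = 12 * 30 = 360.
For a general curve every flex is ordinary, so each contributes
multiplicity 1 to C·Hess(C), and the number of distinct inflection
points is 3d(d-2).
Inflection points = 3*12*(12-2) = 3*12*10 = 360

360


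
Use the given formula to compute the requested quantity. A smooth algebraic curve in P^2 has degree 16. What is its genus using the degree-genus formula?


Using the genus formula for smooth plane curves:
g = (d-1)(d-2)/2
g = (16-1)(16-2)/2
g = 15*14/2
g = 210/2 = 105

105


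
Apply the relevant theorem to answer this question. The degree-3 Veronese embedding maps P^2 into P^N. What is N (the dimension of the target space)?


The Veronese embedding v_d: P^n -> P^N maps each point to all
degree-d monomials in n+1 homogeneous coordinates.
N = C(n+d, d) - 1
N = C(2+3, 3) - 1
N = C(5, 3) - 1
C(5, 3) = 10
N = 10 - 1 = 9

9


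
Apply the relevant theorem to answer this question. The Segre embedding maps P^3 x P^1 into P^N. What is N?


The Segre embedding maps P^m x P^n into P^N via
all products of coordinates from each factor.
N = (m+1)(n+1) - 1
N = (3+1)(1+1) - 1
N = 4*2 - 1
N = 8 - 1 = 7

7


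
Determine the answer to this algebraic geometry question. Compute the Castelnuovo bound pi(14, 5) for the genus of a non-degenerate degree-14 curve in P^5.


Castelnuovo's bound: write d - 1 = m(r-1) + epsilon with 0 <= epsilon < r-1.
d - 1 = 14 - 1 = 13
r - 1 = 5 - 1 = 4
13 = 3*4 + 1, so m = 3, epsilon = 1
pi(d, r) = m(m-1)(r-1)/2 + m*epsilon
= 3*2*4/2 + 3*1
= 24/2 + 3
= 12 + 3 = 15

15


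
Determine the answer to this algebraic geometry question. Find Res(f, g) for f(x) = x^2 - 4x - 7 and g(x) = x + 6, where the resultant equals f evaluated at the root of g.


For Res(f, x - c), we evaluate f at x = c.
f(-6) = (-6)^2 - 4*(-6) - 7
= 36 + 24 - 7
= 60 - 7 = 53
Res(f, g) = 53

53


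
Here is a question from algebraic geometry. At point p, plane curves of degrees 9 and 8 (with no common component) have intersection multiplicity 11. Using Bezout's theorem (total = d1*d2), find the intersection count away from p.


By Bezout's theorem, the total intersection number is d1 * d2.
Total = 9 * 8 = 72
Intersection multiplicity at p = 11
Remaining intersections = 72 - 11 = 61

61


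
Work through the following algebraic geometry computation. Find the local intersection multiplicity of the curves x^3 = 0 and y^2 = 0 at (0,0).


The intersection multiplicity of V(x^a) and V(y^b) at the origin is:
I(O; V(x^3), V(y^2)) = dim_k(k[x,y]/(x^3, y^2))
A basis for k[x,y]/(x^3, y^2) is the set of monomials x^i * y^j
where 0 <= i < 3 and 0 <= j < 2.
The number of such monomials is 3 * 2 = 6

6


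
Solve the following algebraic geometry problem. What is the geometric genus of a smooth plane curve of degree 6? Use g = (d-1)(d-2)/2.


Using the genus formula for smooth plane curves:
g = (d-1)(d-2)/2
g = (6-1)(6-2)/2
g = 5*4/2
g = 20/2 = 10

10


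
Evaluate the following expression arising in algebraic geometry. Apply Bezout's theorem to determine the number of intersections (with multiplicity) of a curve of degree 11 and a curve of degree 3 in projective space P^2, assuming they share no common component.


Bezout's theorem states the intersection count equals the product of degrees.
Intersection count = 11 * 3 = 33

33


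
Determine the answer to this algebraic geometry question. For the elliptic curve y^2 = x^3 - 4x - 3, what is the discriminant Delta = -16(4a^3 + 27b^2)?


Compute each component:
4a^3 = 4*(-4)^3 = 4*(-64) = -256
27b^2 = 27*(-3)^2 = 27*9 = 243
4a^3 + 27b^2 = -256 + 243 = -13
Delta = -16*(-13) = 208

208


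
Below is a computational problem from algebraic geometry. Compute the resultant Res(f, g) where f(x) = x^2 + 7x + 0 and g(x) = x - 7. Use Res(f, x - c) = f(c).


For Res(f, x - c), we evaluate f at x = c.
f(7) = 7^2 + 7*7 + 0
= 49 + 49 + 0
= 98 + 0 = 98
Res(f, g) = 98

98


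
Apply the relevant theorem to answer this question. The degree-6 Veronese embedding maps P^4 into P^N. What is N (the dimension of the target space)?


The Veronese embedding v_d: P^n -> P^N maps each point to all
degree-d monomials in n+1 homogeneous coordinates.
N = C(n+d, d) - 1
N = C(4+6, 6) - 1
N = C(10, 6) - 1
C(10, 6) = 210
N = 210 - 1 = 209

209


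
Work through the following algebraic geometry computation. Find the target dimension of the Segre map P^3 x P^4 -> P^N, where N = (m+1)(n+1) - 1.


The Segre embedding maps P^m x P^n into P^N via
all products of coordinates from each factor.
N = (m+1)(n+1) - 1
N = (3+1)(4+1) - 1
N = 4*5 - 1
N = 20 - 1 = 19

19


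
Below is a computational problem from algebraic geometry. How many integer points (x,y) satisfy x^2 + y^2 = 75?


Systematically check integer values of x where x^2 <= 75.
For each valid x, check if 75 - x^2 is a perfect square.
Total integer solutions found: 0

0


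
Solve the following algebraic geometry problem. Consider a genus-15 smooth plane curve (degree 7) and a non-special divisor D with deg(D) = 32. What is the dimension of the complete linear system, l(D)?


First, compute the genus of a smooth plane curve of degree 7:
g = (d-1)(d-2)/2 = (7-1)(7-2)/2 = 15
For a non-special divisor D (i.e., h^1(D) = 0), Riemann-Roch gives:
l(D) = deg(D) - g + 1
Since deg(D) = 32 >= 2g - 1 = 29, D is non-special.
l(D) = 32 - 15 + 1 = 18

18


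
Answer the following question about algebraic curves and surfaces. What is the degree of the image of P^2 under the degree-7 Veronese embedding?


The Veronese variety v_7(P^2) has degree d^r.
d^r = 7^2 = 49

49


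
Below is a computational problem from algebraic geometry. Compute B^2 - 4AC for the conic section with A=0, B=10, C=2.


The discriminant of a conic Ax^2 + Bxy + Cy^2 + ... = 0 is B^2 - 4AC.
B^2 = 10^2 = 100
4AC = 4*0*2 = 0
Discriminant = 100 + 0 = 100

100


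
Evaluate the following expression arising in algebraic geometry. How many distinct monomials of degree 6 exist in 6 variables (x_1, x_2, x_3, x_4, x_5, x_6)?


The number of degree-6 monomials in 6 variables is C(d+n-1, n-1).
= C(6+6-1, 6-1) = C(11, 5)
= 462

462


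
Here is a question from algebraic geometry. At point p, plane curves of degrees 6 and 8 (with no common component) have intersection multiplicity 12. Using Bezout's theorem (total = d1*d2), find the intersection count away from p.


By Bezout's theorem, the total intersection number is d1 * d2.
Total = 6 * 8 = 48
Intersection multiplicity at p = 12
Remaining intersections = 48 - 12 = 36

36


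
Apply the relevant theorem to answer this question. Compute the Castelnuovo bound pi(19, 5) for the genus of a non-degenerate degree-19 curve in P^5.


Castelnuovo's bound: write d - 1 = m(r-1) + epsilon with 0 <= epsilon < r-1.
d - 1 = 19 - 1 = 18
r - 1 = 5 - 1 = 4
18 = 4*4 + 2, so m = 4, epsilon = 2
pi(d, r) = m(m-1)(r-1)/2 + m*epsilon
= 4*3*4/2 + 4*2
= 48/2 + 8
= 24 + 8 = 32

32


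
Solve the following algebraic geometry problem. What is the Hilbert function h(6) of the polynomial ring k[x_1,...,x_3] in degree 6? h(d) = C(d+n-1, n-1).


The Hilbert function for the polynomial ring in 3 variables is:
h(d) = C(d+n-1, n-1)
h(6) = C(6+3-1, 3-1) = C(8, 2)
= 8! / (2! * 6!)
= 28

28


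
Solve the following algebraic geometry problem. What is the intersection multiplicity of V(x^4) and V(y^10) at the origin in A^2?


The intersection multiplicity of V(x^a) and V(y^b) at the origin is:
I(O; V(x^4), V(y^10)) = dim_k(k[x,y]/(x^4, y^10))
A basis for k[x,y]/(x^4, y^10) is the set of monomials x^i * y^j
where 0 <= i < 4 and 0 <= j < 10.
The number of such monomials is 4 * 10 = 40

40


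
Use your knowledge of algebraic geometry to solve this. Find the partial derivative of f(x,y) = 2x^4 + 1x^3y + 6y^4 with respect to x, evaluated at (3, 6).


df/dx = 4*2*x^3 + 3*1*x^2*y
At (3,6): 4*2*3^3 + 3*1*3^2*6
= 216 + 162
= 378

378


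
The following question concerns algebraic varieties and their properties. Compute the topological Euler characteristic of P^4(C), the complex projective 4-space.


The complex projective space P^4 has one cell in each even real dimension 0, 2, ..., 8.
The cohomology groups are H^{2k}(P^4) = Z for k = 0,...,4, and 0 otherwise.
Euler characteristic = sum of Betti numbers = 1 per even-dimensional cohomology group.
chi(P^4) = 4 + 1 = 5

5


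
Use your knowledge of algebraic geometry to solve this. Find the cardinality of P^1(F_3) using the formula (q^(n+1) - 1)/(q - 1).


P^1(F_3) has (q^(n+1) - 1)/(q - 1) points.
= 3^1 + 3^0
= 3 + 1
= 4

4


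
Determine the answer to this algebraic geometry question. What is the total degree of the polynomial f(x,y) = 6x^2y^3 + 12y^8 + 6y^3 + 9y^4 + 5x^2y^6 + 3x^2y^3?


Examine each term for its total degree (sum of exponents).
  Term '6x^2y^3' has total degree 2+3 = 5.
  Term '12y^8' has total degree 0+8 = 8.
  Term '6y^3' has total degree 0+3 = 3.
  Term '9y^4' has total degree 0+4 = 4.
  Term '5x^2y^6' has total degree 2+6 = 8.
  Term '3x^2y^3' has total degree 2+3 = 5.
The maximum total degree among all terms is 8.

8


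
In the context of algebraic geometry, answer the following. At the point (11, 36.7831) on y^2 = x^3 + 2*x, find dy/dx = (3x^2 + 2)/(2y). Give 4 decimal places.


Using implicit differentiation of y^2 = x^3 + 2*x:
2y * dy/dx = 3x^2 + 2
dy/dx = (3x^2 + 2)/(2y)
Numerator: 3*11^2 + 2 = 365
Denominator: 2*36.7831 = 73.5662
dy/dx = 365/73.5662 = 4.9615

4.9615


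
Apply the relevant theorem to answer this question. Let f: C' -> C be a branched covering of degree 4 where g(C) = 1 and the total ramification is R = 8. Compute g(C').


Riemann-Hurwitz formula: 2g' - 2 = d(2g - 2) + R
Given: d = 4, g = 1, R = 8
2g' - 2 = 4*(2*1 - 2) + 8
2g' - 2 = 4*0 + 8
2g' - 2 = 0 + 8 = 8
2g' = 10
g' = 5

5


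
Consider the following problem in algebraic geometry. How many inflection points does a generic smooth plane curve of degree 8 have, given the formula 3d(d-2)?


For a general smooth plane curve C of degree d, the inflection points are
the intersection of C with its Hessian curve, which has degree 3(d-2).
By Bezout, the total intersection number is d * 3(d-2) = 8 * 18 = 144.
For a general curve every flex is ordinary, so each contributes
multiplicity 1 to C·Hess(C), and the number of distinct inflection
points is 3d(d-2).
Inflection points = 3*8*(8-2) = 3*8*6 = 144

144


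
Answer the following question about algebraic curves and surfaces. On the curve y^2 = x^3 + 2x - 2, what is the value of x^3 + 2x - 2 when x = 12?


Compute x^3 + 2x - 2 at x = 12:
x^3 = 12^3 = 1728
2*x = 2*12 = 24
Sum: 1728 + 24 - 2 = 1750

1750


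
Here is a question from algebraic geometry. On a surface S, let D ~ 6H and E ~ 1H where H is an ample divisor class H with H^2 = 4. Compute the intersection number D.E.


Using bilinearity of the intersection pairing on a surface S:
(aH).(bH) = ab * (H.H)
We have H^2 = 4.
D.E = (6H).(1H) = 6*1*4
= 6*4
= 24

24


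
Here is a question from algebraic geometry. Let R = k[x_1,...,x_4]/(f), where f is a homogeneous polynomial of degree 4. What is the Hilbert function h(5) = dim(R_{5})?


For R = k[x_1,...,x_n]/(f) with f homogeneous of degree e:
The Hilbert series is (1 - t^e)/(1 - t)^n.
So h(d) = C(d+n-1, n-1) - C(d-e+n-1, n-1) for d >= e.
With n=4, e=4, d=5:
C(5+4-1, 4-1) = C(8, 3) = 56
C(5-4+4-1, 4-1) = C(4, 3) = 4
h(5) = 56 - 4 = 52

52


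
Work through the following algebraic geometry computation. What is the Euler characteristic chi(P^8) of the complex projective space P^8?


The complex projective space P^8 has one cell in each even real dimension 0, 2, ..., 16.
The cohomology groups are H^{2k}(P^8) = Z for k = 0,...,8, and 0 otherwise.
Euler characteristic = sum of Betti numbers = 1 per even-dimensional cohomology group.
chi(P^8) = 8 + 1 = 9

9


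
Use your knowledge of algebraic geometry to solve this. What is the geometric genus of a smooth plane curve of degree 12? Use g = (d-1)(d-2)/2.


Using the genus formula for smooth plane curves:
g = (d-1)(d-2)/2
g = (12-1)(12-2)/2
g = 11*10/2
g = 110/2 = 55

55


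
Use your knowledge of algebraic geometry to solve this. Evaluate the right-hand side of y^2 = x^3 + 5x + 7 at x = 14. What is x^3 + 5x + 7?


Compute x^3 + 5x + 7 at x = 14:
x^3 = 14^3 = 2744
5*x = 5*14 = 70
Sum: 2744 + 70 + 7 = 2821

2821


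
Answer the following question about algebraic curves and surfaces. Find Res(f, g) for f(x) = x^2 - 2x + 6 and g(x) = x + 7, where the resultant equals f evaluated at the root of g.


For Res(f, x - c), we evaluate f at x = c.
f(-7) = (-7)^2 - 2*(-7) + 6
= 49 + 14 + 6
= 63 + 6 = 69
Res(f, g) = 69

69


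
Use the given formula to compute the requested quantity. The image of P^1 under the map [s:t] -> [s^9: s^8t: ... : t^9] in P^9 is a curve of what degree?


The rational normal curve in P^9 is the image of P^1 under the 9-uple Veronese.
A general hyperplane in P^9 pulls back to a degree-9 form on P^1, which has 9 zeros,
so the curve meets a general hyperplane in 9 points. Degree = 9.

9


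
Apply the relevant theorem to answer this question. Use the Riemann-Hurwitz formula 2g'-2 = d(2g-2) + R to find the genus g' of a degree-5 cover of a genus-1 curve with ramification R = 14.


Riemann-Hurwitz formula: 2g' - 2 = d(2g - 2) + R
Given: d = 5, g = 1, R = 14
2g' - 2 = 5*(2*1 - 2) + 14
2g' - 2 = 5*0 + 14
2g' - 2 = 0 + 14 = 14
2g' = 16
g' = 8

8


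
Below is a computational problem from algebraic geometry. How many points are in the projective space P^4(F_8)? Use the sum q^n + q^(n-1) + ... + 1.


P^4(F_8) has (q^(n+1) - 1)/(q - 1) points.
= 8^4 + 8^3 + 8^2 + 8^1 + 8^0
= 4096 + 512 + 64 + 8 + 1
= 4681

4681


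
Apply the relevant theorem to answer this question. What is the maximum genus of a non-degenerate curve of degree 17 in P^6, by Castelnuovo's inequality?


Castelnuovo's bound: write d - 1 = m(r-1) + epsilon with 0 <= epsilon < r-1.
d - 1 = 17 - 1 = 16
r - 1 = 6 - 1 = 5
16 = 3*5 + 1, so m = 3, epsilon = 1
pi(d, r) = m(m-1)(r-1)/2 + m*epsilon
= 3*2*5/2 + 3*1
= 30/2 + 3
= 15 + 3 = 18

18


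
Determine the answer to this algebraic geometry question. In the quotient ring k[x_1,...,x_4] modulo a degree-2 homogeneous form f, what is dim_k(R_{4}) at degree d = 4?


For R = k[x_1,...,x_n]/(f) with f homogeneous of degree e:
The Hilbert series is (1 - t^e)/(1 - t)^n.
So h(d) = C(d+n-1, n-1) - C(d-e+n-1, n-1) for d >= e.
With n=4, e=2, d=4:
C(4+4-1, 4-1) = C(7, 3) = 35
C(4-2+4-1, 4-1) = C(5, 3) = 10
h(4) = 35 - 10 = 25

25


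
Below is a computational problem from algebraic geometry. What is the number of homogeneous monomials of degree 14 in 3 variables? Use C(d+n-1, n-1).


The number of degree-14 monomials in 3 variables is C(d+n-1, n-1).
= C(14+3-1, 3-1) = C(16, 2)
= 120

120


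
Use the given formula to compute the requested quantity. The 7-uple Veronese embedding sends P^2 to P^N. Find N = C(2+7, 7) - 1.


The Veronese embedding v_d: P^n -> P^N maps each point to all
degree-d monomials in n+1 homogeneous coordinates.
N = C(n+d, d) - 1
N = C(2+7, 7) - 1
N = C(9, 7) - 1
C(9, 7) = 36
N = 36 - 1 = 35

35


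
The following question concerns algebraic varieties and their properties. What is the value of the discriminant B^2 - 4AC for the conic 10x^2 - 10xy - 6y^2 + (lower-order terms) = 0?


The discriminant of a conic Ax^2 + Bxy + Cy^2 + ... = 0 is B^2 - 4AC.
B^2 = (-10)^2 = 100
4AC = 4*10*(-6) = -240
Discriminant = 100 + 240 = 340

340


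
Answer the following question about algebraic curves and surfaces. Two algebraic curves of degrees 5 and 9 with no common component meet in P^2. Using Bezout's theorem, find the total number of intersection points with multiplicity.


Bezout's theorem states the intersection count equals the product of degrees.
Intersection count = 5 * 9 = 45

45


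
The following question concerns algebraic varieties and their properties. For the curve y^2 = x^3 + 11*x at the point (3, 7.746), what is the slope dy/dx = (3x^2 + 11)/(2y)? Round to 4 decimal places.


Using implicit differentiation of y^2 = x^3 + 11*x:
2y * dy/dx = 3x^2 + 11
dy/dx = (3x^2 + 11)/(2y)
Numerator: 3*3^2 + 11 = 38
Denominator: 2*7.746 = 15.492
dy/dx = 38/15.492 = 2.4529

2.4529


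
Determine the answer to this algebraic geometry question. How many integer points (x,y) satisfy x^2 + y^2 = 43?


Systematically check integer values of x where x^2 <= 43.
For each valid x, check if 43 - x^2 is a perfect square.
Total integer solutions found: 0

0


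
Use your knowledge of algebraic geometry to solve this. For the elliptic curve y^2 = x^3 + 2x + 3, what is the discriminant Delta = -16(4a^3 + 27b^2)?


Compute each component:
4a^3 = 4*2^3 = 4*8 = 32
27b^2 = 27*3^2 = 27*9 = 243
4a^3 + 27b^2 = 32 + 243 = 275
Delta = -16*275 = -4400

-4400


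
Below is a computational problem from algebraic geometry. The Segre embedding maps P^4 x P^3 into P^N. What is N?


The Segre embedding maps P^m x P^n into P^N via
all products of coordinates from each factor.
N = (m+1)(n+1) - 1
N = (4+1)(3+1) - 1
N = 5*4 - 1
N = 20 - 1 = 19

19


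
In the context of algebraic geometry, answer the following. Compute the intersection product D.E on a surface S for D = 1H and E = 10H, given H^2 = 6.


Using bilinearity of the intersection pairing on a surface S:
(aH).(bH) = ab * (H.H)
We have H^2 = 6.
D.E = (1H).(10H) = 1*10*6
= 10*6
= 60

60


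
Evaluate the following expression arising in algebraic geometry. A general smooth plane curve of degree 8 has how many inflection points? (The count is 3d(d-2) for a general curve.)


For a general smooth plane curve C of degree d, the inflection points are
the intersection of C with its Hessian curve, which has degree 3(d-2).
By Bezout, the total intersection number is d * 3(d-2) = 8 * 18 = 144.
For a general curve every flex is ordinary, so each contributes
multiplicity 1 to C·Hess(C), and the number of distinct inflection
points is 3d(d-2).
Inflection points = 3*8*(8-2) = 3*8*6 = 144

144


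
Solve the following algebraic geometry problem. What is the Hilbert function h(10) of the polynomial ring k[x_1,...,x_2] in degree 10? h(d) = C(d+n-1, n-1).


The Hilbert function for the polynomial ring in 2 variables is:
h(d) = C(d+n-1, n-1)
h(10) = C(10+2-1, 2-1) = C(11, 1)
= 11! / (1! * 10!)
= 11

11


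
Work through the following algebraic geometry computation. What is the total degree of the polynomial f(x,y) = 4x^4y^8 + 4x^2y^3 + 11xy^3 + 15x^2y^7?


Examine each term for its total degree (sum of exponents).
  Term '4x^4y^8' has total degree 4+8 = 12.
  Term '4x^2y^3' has total degree 2+3 = 5.
  Term '11xy^3' has total degree 1+3 = 4.
  Term '15x^2y^7' has total degree 2+7 = 9.
The maximum total degree among all terms is 12.

12


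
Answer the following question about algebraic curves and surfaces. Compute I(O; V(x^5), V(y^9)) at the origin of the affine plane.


The intersection multiplicity of V(x^a) and V(y^b) at the origin is:
I(O; V(x^5), V(y^9)) = dim_k(k[x,y]/(x^5, y^9))
A basis for k[x,y]/(x^5, y^9) is the set of monomials x^i * y^j
where 0 <= i < 5 and 0 <= j < 9.
The number of such monomials is 5 * 9 = 45

45


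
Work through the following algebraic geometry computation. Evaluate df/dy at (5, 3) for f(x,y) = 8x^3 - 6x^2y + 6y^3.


df/dy = (-6)*x^2 + 3*6*y^2
At (5,3): (-6)*5^2 + 3*6*3^2
= -150 + 162
= 12

12


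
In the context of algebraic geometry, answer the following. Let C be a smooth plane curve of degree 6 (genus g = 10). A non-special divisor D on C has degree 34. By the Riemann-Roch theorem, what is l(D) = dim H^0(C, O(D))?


First, compute the genus of a smooth plane curve of degree 6:
g = (d-1)(d-2)/2 = (6-1)(6-2)/2 = 10
For a non-special divisor D (i.e., h^1(D) = 0), Riemann-Roch gives:
l(D) = deg(D) - g + 1
Since deg(D) = 34 >= 2g - 1 = 19, D is non-special.
l(D) = 34 - 10 + 1 = 25

25


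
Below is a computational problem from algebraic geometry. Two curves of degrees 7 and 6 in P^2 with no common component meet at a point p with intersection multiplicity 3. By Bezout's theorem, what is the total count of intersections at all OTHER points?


By Bezout's theorem, the total intersection number is d1 * d2.
Total = 7 * 6 = 42
Intersection multiplicity at p = 3
Remaining intersections = 42 - 3 = 39

39


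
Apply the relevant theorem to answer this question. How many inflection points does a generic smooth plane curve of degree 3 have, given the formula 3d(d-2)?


For a general smooth plane curve C of degree d, the inflection points are
the intersection of C with its Hessian curve, which has degree 3(d-2).
By Bezout, the total intersection number is d * 3(d-2) = 3 * 3 = 9.
For a general curve every flex is ordinary, so each contributes
multiplicity 1 to C·Hess(C), and the number of distinct inflection
points is 3d(d-2).
Inflection points = 3*3*(3-2) = 3*3*1 = 9

9


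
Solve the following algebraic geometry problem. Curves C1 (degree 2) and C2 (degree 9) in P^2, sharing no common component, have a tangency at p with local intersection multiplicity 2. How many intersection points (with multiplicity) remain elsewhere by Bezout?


By Bezout's theorem, the total intersection number is d1 * d2.
Total = 2 * 9 = 18
Intersection multiplicity at p = 2
Remaining intersections = 18 - 2 = 16

16


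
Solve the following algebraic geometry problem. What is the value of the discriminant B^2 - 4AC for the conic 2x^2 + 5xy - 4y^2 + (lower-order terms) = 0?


The discriminant of a conic Ax^2 + Bxy + Cy^2 + ... = 0 is B^2 - 4AC.
B^2 = 5^2 = 25
4AC = 4*2*(-4) = -32
Discriminant = 25 + 32 = 57

57


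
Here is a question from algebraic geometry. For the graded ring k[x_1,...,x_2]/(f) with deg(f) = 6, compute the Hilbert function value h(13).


For R = k[x_1,...,x_n]/(f) with f homogeneous of degree e:
The Hilbert series is (1 - t^e)/(1 - t)^n.
So h(d) = C(d+n-1, n-1) - C(d-e+n-1, n-1) for d >= e.
With n=2, e=6, d=13:
C(13+2-1, 2-1) = C(14, 1) = 14
C(13-6+2-1, 2-1) = C(8, 1) = 8
h(13) = 14 - 8 = 6

6


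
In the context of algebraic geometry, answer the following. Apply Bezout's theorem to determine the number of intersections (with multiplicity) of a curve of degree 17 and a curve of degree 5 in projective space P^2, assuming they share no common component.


Bezout's theorem states the intersection count equals the product of degrees.
Intersection count = 17 * 5 = 85

85


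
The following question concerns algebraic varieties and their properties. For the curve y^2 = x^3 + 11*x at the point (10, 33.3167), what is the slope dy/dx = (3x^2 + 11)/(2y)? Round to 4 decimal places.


Using implicit differentiation of y^2 = x^3 + 11*x:
2y * dy/dx = 3x^2 + 11
dy/dx = (3x^2 + 11)/(2y)
Numerator: 3*10^2 + 11 = 311
Denominator: 2*33.3167 = 66.6334
dy/dx = 311/66.6334 = 4.6673

4.6673


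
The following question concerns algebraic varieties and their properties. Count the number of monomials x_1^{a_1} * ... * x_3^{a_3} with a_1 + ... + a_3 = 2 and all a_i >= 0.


The number of degree-2 monomials in 3 variables is C(d+n-1, n-1).
= C(2+3-1, 3-1) = C(4, 2)
= 6

6


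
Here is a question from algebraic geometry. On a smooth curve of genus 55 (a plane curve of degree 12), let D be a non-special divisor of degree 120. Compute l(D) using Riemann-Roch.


First, compute the genus of a smooth plane curve of degree 12:
g = (d-1)(d-2)/2 = (12-1)(12-2)/2 = 55
For a non-special divisor D (i.e., h^1(D) = 0), Riemann-Roch gives:
l(D) = deg(D) - g + 1
Since deg(D) = 120 >= 2g - 1 = 109, D is non-special.
l(D) = 120 - 55 + 1 = 66

66


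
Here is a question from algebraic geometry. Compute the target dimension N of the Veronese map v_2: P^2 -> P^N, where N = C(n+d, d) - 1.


The Veronese embedding v_d: P^n -> P^N maps each point to all
degree-d monomials in n+1 homogeneous coordinates.
N = C(n+d, d) - 1
N = C(2+2, 2) - 1
N = C(4, 2) - 1
C(4, 2) = 6
N = 6 - 1 = 5

5


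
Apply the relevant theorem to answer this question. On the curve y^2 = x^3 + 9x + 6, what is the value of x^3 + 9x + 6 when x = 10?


Compute x^3 + 9x + 6 at x = 10:
x^3 = 10^3 = 1000
9*x = 9*10 = 90
Sum: 1000 + 90 + 6 = 1096

1096


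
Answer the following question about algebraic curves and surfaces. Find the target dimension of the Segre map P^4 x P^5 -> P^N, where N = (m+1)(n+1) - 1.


The Segre embedding maps P^m x P^n into P^N via
all products of coordinates from each factor.
N = (m+1)(n+1) - 1
N = (4+1)(5+1) - 1
N = 5*6 - 1
N = 30 - 1 = 29

29


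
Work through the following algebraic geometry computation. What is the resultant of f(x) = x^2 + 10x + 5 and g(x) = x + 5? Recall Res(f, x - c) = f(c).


For Res(f, x - c), we evaluate f at x = c.
f(-5) = (-5)^2 + 10*(-5) + 5
= 25 - 50 + 5
= -25 + 5 = -20
Res(f, g) = -20

-20


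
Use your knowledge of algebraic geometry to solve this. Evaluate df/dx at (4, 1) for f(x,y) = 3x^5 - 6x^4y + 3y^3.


df/dx = 5*3*x^4 + 4*(-6)*x^3*y
At (4,1): 5*3*4^4 + 4*(-6)*4^3*1
= 3840 - 1536
= 2304

2304


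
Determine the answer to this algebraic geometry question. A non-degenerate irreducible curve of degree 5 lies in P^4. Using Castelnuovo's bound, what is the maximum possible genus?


Castelnuovo's bound: write d - 1 = m(r-1) + epsilon with 0 <= epsilon < r-1.
d - 1 = 5 - 1 = 4
r - 1 = 4 - 1 = 3
4 = 1*3 + 1, so m = 1, epsilon = 1
pi(d, r) = m(m-1)(r-1)/2 + m*epsilon
= 1*0*3/2 + 1*1
= 0/2 + 1
= 0 + 1 = 1

1


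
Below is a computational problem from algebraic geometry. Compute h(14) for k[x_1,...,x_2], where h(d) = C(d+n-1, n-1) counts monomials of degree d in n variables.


The Hilbert function for the polynomial ring in 2 variables is:
h(d) = C(d+n-1, n-1)
h(14) = C(14+2-1, 2-1) = C(15, 1)
= 15! / (1! * 14!)
= 15

15


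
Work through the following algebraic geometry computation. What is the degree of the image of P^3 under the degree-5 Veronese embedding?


The Veronese variety v_5(P^3) has degree d^r.
d^r = 5^3 = 125

125


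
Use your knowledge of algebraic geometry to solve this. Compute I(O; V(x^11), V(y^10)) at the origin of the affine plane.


The intersection multiplicity of V(x^a) and V(y^b) at the origin is:
I(O; V(x^11), V(y^10)) = dim_k(k[x,y]/(x^11, y^10))
A basis for k[x,y]/(x^11, y^10) is the set of monomials x^i * y^j
where 0 <= i < 11 and 0 <= j < 10.
The number of such monomials is 11 * 10 = 110

110


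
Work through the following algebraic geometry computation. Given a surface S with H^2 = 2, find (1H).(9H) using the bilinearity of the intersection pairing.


Using bilinearity of the intersection pairing on a surface S:
(aH).(bH) = ab * (H.H)
We have H^2 = 2.
D.E = (1H).(9H) = 1*9*2
= 9*2
= 18

18


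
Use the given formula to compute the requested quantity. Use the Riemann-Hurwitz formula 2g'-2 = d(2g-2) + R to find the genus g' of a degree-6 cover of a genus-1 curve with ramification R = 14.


Riemann-Hurwitz formula: 2g' - 2 = d(2g - 2) + R
Given: d = 6, g = 1, R = 14
2g' - 2 = 6*(2*1 - 2) + 14
2g' - 2 = 6*0 + 14
2g' - 2 = 0 + 14 = 14
2g' = 16
g' = 8

8


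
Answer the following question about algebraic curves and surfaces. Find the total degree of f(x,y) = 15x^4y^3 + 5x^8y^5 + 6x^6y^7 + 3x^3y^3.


Examine each term for its total degree (sum of exponents).
  Term '15x^4y^3' has total degree 4+3 = 7.
  Term '5x^8y^5' has total degree 8+5 = 13.
  Term '6x^6y^7' has total degree 6+7 = 13.
  Term '3x^3y^3' has total degree 3+3 = 6.
The maximum total degree among all terms is 13.

13


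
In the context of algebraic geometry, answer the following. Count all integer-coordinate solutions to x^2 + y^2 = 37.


Systematically check integer values of x where x^2 <= 37.
For each valid x, check if 37 - x^2 is a perfect square.
x=1: 37 - 1 = 36, sqrt = 6 (valid)
x=6: 37 - 36 = 1, sqrt = 1 (valid)
Total integer solutions found: 8

8


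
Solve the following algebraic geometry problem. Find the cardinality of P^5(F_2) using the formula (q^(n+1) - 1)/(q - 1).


P^5(F_2) has (q^(n+1) - 1)/(q - 1) points.
= 2^5 + 2^4 + 2^3 + 2^2 + 2^1 + 2^0
= 32 + 16 + 8 + 4 + 2 + 1
= 63

63


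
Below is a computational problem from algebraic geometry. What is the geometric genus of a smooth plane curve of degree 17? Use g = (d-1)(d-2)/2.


Using the genus formula for smooth plane curves:
g = (d-1)(d-2)/2
g = (17-1)(17-2)/2
g = 16*15/2
g = 240/2 = 120

120


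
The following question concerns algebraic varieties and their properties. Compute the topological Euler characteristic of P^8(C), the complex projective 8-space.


The complex projective space P^8 has one cell in each even real dimension 0, 2, ..., 16.
The cohomology groups are H^{2k}(P^8) = Z for k = 0,...,8, and 0 otherwise.
Euler characteristic = sum of Betti numbers = 1 per even-dimensional cohomology group.
chi(P^8) = 8 + 1 = 9

9


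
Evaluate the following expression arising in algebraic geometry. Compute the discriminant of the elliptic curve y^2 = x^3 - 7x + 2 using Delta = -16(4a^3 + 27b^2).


Compute each component:
4a^3 = 4*(-7)^3 = 4*(-343) = -1372
27b^2 = 27*2^2 = 27*4 = 108
4a^3 + 27b^2 = -1372 + 108 = -1264
Delta = -16*(-1264) = 20224

20224


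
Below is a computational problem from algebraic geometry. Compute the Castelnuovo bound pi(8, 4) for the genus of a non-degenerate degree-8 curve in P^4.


Castelnuovo's bound: write d - 1 = m(r-1) + epsilon with 0 <= epsilon < r-1.
d - 1 = 8 - 1 = 7
r - 1 = 4 - 1 = 3
7 = 2*3 + 1, so m = 2, epsilon = 1
pi(d, r) = m(m-1)(r-1)/2 + m*epsilon
= 2*1*3/2 + 2*1
= 6/2 + 2
= 3 + 2 = 5

5


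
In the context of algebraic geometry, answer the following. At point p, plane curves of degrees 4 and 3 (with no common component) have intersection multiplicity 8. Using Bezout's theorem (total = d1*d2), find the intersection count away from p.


By Bezout's theorem, the total intersection number is d1 * d2.
Total = 4 * 3 = 12
Intersection multiplicity at p = 8
Remaining intersections = 12 - 8 = 4

4


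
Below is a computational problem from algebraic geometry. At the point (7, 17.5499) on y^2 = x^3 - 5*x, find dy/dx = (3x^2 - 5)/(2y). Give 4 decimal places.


Using implicit differentiation of y^2 = x^3 - 5*x:
2y * dy/dx = 3x^2 - 5
dy/dx = (3x^2 - 5)/(2y)
Numerator: 3*7^2 - 5 = 142
Denominator: 2*17.5499 = 35.0998
dy/dx = 142/35.0998 = 4.0456

4.0456


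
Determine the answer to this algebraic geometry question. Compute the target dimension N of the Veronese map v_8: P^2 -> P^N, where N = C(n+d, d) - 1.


The Veronese embedding v_d: P^n -> P^N maps each point to all
degree-d monomials in n+1 homogeneous coordinates.
N = C(n+d, d) - 1
N = C(2+8, 8) - 1
N = C(10, 8) - 1
C(10, 8) = 45
N = 45 - 1 = 44

44


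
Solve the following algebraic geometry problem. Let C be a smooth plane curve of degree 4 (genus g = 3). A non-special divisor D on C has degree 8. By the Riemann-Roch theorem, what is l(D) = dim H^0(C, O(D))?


First, compute the genus of a smooth plane curve of degree 4:
g = (d-1)(d-2)/2 = (4-1)(4-2)/2 = 3
For a non-special divisor D (i.e., h^1(D) = 0), Riemann-Roch gives:
l(D) = deg(D) - g + 1
Since deg(D) = 8 >= 2g - 1 = 5, D is non-special.
l(D) = 8 - 3 + 1 = 6

6


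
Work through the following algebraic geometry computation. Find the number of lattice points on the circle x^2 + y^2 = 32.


Systematically check integer values of x where x^2 <= 32.
For each valid x, check if 32 - x^2 is a perfect square.
x=4: 32 - 16 = 16, sqrt = 4 (valid)
Total integer solutions found: 4

4


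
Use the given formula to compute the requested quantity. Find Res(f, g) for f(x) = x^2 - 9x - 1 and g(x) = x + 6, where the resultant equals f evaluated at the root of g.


For Res(f, x - c), we evaluate f at x = c.
f(-6) = (-6)^2 - 9*(-6) - 1
= 36 + 54 - 1
= 90 - 1 = 89
Res(f, g) = 89

89


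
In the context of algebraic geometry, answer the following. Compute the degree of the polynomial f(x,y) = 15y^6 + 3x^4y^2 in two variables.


Examine each term for its total degree (sum of exponents).
  Term '15y^6' has total degree 0+6 = 6.
  Term '3x^4y^2' has total degree 4+2 = 6.
The maximum total degree among all terms is 6.

6


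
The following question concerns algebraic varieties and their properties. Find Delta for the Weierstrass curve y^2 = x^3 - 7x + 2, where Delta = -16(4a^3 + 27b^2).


Compute each component:
4a^3 = 4*(-7)^3 = 4*(-343) = -1372
27b^2 = 27*2^2 = 27*4 = 108
4a^3 + 27b^2 = -1372 + 108 = -1264
Delta = -16*(-1264) = 20224

20224


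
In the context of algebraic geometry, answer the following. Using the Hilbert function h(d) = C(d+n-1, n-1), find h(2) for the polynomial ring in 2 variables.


The Hilbert function for the polynomial ring in 2 variables is:
h(d) = C(d+n-1, n-1)
h(2) = C(2+2-1, 2-1) = C(3, 1)
= 3! / (1! * 2!)
= 3

3


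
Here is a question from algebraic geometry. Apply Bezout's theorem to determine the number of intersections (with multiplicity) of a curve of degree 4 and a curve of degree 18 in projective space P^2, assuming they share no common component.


Bezout's theorem states the intersection count equals the product of degrees.
Intersection count = 4 * 18 = 72

72


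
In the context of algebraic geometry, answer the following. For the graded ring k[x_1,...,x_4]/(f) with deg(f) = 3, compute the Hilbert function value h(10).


For R = k[x_1,...,x_n]/(f) with f homogeneous of degree e:
The Hilbert series is (1 - t^e)/(1 - t)^n.
So h(d) = C(d+n-1, n-1) - C(d-e+n-1, n-1) for d >= e.
With n=4, e=3, d=10:
C(10+4-1, 4-1) = C(13, 3) = 286
C(10-3+4-1, 4-1) = C(10, 3) = 120
h(10) = 286 - 120 = 166

166


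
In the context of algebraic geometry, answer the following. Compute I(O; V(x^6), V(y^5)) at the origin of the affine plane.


The intersection multiplicity of V(x^a) and V(y^b) at the origin is:
I(O; V(x^6), V(y^5)) = dim_k(k[x,y]/(x^6, y^5))
A basis for k[x,y]/(x^6, y^5) is the set of monomials x^i * y^j
where 0 <= i < 6 and 0 <= j < 5.
The number of such monomials is 6 * 5 = 30

30


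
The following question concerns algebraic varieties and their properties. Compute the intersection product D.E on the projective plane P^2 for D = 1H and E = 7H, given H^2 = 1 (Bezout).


Using bilinearity of the intersection pairing on the projective plane P^2:
(aH).(bH) = ab * (H.H)
We have H^2 = 1 (Bezout).
D.E = (1H).(7H) = 1*7*1
= 7*1
= 7

7


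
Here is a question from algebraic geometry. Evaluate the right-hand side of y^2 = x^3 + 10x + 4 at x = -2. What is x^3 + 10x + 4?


Compute x^3 + 10x + 4 at x = -2:
x^3 = (-2)^3 = -8
10*x = 10*(-2) = -20
Sum: -8 - 20 + 4 = -24

-24


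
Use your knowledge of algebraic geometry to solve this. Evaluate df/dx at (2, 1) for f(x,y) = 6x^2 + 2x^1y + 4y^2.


df/dx = 2*6*x^1 + 1*2*x^0*y
At (2,1): 2*6*2^1 + 1*2*2^0*1
= 24 + 2
= 26

26


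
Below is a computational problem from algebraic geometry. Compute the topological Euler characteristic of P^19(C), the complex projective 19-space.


The complex projective space P^19 has one cell in each even real dimension 0, 2, ..., 38.
The cohomology groups are H^{2k}(P^19) = Z for k = 0,...,19, and 0 otherwise.
Euler characteristic = sum of Betti numbers = 1 per even-dimensional cohomology group.
chi(P^19) = 19 + 1 = 20

20


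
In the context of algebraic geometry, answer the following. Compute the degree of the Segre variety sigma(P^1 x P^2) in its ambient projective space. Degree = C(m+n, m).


The degree of the Segre variety P^1 x P^2 is C(m+n, m).
= C(3, 1)
= 3

3


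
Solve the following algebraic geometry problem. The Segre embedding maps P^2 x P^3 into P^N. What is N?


The Segre embedding maps P^m x P^n into P^N via
all products of coordinates from each factor.
N = (m+1)(n+1) - 1
N = (2+1)(3+1) - 1
N = 3*4 - 1
N = 12 - 1 = 11

11


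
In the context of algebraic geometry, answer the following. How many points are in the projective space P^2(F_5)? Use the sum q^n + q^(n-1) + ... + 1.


P^2(F_5) has (q^(n+1) - 1)/(q - 1) points.
= 5^2 + 5^1 + 5^0
= 25 + 5 + 1
= 31

31


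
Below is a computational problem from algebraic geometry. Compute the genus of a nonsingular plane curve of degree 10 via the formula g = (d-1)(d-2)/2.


Using the genus formula for smooth plane curves:
g = (d-1)(d-2)/2
g = (10-1)(10-2)/2
g = 9*8/2
g = 72/2 = 36

36


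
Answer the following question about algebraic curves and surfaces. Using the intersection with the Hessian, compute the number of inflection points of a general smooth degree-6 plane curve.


For a general smooth plane curve C of degree d, the inflection points are
the intersection of C with its Hessian curve, which has degree 3(d-2).
By Bezout, the total intersection number is d * 3(d-2) = 6 * 12 = 72.
For a general curve every flex is ordinary, so each contributes
multiplicity 1 to C·Hess(C), and the number of distinct inflection
points is 3d(d-2).
Inflection points = 3*6*(6-2) = 3*6*4 = 72

72


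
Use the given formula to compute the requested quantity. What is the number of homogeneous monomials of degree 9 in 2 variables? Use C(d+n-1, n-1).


The number of degree-9 monomials in 2 variables is C(d+n-1, n-1).
= C(9+2-1, 2-1) = C(10, 1)
= 10

10


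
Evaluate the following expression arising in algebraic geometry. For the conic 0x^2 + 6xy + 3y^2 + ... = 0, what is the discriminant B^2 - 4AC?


The discriminant of a conic Ax^2 + Bxy + Cy^2 + ... = 0 is B^2 - 4AC.
B^2 = 6^2 = 36
4AC = 4*0*3 = 0
Discriminant = 36 + 0 = 36

36


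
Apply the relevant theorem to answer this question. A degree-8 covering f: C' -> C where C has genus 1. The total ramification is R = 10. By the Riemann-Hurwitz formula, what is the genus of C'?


Riemann-Hurwitz formula: 2g' - 2 = d(2g - 2) + R
Given: d = 8, g = 1, R = 10
2g' - 2 = 8*(2*1 - 2) + 10
2g' - 2 = 8*0 + 10
2g' - 2 = 0 + 10 = 10
2g' = 12
g' = 6

6


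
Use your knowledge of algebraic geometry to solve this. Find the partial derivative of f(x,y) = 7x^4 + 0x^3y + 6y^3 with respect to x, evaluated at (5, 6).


df/dx = 4*7*x^3 + 3*0*x^2*y
At (5,6): 4*7*5^3 + 3*0*5^2*6
= 3500 + 0
= 3500

3500


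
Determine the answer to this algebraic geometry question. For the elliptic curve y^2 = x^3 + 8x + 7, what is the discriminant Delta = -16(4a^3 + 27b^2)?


Compute each component:
4a^3 = 4*8^3 = 4*512 = 2048
27b^2 = 27*7^2 = 27*49 = 1323
4a^3 + 27b^2 = 2048 + 1323 = 3371
Delta = -16*3371 = -53936

-53936


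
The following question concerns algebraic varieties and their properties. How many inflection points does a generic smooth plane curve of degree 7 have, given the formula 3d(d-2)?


For a general smooth plane curve C of degree d, the inflection points are
the intersection of C with its Hessian curve, which has degree 3(d-2).
By Bezout, the total intersection number is d * 3(d-2) = 7 * 15 = 105.
For a general curve every flex is ordinary, so each contributes
multiplicity 1 to C·Hess(C), and the number of distinct inflection
points is 3d(d-2).
Inflection points = 3*7*(7-2) = 3*7*5 = 105

105
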